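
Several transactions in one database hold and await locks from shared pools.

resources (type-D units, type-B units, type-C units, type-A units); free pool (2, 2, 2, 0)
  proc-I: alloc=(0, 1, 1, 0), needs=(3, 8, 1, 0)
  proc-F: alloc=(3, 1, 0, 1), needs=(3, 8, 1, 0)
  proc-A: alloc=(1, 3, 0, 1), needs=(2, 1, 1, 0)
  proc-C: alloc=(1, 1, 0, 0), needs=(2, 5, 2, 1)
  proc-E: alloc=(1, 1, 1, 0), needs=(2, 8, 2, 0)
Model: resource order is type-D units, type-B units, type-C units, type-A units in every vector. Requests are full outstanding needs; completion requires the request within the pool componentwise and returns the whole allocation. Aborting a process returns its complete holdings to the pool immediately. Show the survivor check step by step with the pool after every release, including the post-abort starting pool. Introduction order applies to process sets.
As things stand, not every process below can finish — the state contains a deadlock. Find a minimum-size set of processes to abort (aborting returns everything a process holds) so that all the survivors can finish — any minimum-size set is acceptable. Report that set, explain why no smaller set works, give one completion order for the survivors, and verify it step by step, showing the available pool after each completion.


Minimum abort set: proc-F and proc-E.
Key observation: aborting proc-F and proc-E returns (4, 2, 1, 1), and proc-I — hopeless before — runs at step 3 with the returned capacity in the pool.
Minimality, checking each single-abort alternative: proc-I alone leaves proc-F blocked (short on type-B units); proc-F alone leaves proc-I blocked (short on type-B units); proc-A alone leaves proc-I blocked (short on type-B units); proc-C alone leaves proc-I blocked (short on type-B units); proc-E alone leaves proc-I blocked (short on type-B units).
Survivors finish in the order: proc-A, proc-C, proc-I. Check, step by step (pool after the aborts first):
  pool = (6, 4, 3, 1)
  proc-A needs (2, 1, 1, 0) <= (6, 4, 3, 1) -> finishes; pool += (1, 3, 0, 1) = (7, 7, 3, 2)
  proc-C needs (2, 5, 2, 1) <= (7, 7, 3, 2) -> finishes; pool += (1, 1, 0, 0) = (8, 8, 3, 2)
  proc-I needs (3, 8, 1, 0) <= (8, 8, 3, 2) -> finishes; pool += (0, 1, 1, 0) = (8, 9, 4, 2)


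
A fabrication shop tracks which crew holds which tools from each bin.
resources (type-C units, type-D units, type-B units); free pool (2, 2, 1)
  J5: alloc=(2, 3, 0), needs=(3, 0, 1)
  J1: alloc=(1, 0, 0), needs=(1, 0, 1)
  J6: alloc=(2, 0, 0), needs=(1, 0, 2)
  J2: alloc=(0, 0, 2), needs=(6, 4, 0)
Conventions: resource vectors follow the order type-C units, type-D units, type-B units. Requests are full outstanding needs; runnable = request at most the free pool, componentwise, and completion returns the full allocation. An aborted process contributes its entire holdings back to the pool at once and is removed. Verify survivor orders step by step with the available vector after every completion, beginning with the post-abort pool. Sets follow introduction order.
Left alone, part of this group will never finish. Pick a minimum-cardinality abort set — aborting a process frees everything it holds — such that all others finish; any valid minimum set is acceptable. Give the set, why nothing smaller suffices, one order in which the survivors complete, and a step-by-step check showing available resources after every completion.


Abort J6.
Key observation: the returned (2, 0, 0) from J6 is what brings J2 — unrunnable before, under any order — into play at step 3.
Why nothing smaller works: aborting no one leaves the state deadlocked as given.
The survivors complete as J1, J5, J2. Check, step by step (starting from the post-abort pool):
  pool = (4, 2, 1)
  run J1 (needs (1, 0, 1), free (4, 2, 1)); after release of (1, 0, 0) the pool is (5, 2, 1)
  run J5 (needs (3, 0, 1), free (5, 2, 1)); after release of (2, 3, 0) the pool is (7, 5, 1)
  run J2 (needs (6, 4, 0), free (7, 5, 1)); after release of (0, 0, 2) the pool is (7, 5, 3)


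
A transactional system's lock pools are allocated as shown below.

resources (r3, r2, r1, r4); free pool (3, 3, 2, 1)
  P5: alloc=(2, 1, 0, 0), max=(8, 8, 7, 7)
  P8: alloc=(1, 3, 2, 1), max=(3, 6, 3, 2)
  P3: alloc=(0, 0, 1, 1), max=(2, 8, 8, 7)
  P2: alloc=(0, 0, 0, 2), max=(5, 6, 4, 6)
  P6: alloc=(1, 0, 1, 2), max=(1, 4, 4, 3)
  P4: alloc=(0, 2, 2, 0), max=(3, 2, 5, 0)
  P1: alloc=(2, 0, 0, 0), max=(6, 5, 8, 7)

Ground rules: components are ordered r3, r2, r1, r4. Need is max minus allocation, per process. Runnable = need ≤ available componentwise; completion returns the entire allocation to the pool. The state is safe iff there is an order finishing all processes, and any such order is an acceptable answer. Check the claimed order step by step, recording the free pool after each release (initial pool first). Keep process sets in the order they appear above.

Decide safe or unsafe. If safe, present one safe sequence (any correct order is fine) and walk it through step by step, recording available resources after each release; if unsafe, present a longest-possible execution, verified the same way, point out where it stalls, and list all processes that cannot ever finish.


SAFE. One safe sequence: P8, P4, P6, P2, P3, P1, P5.
Key observation: P8 marks the first exact bind of the order: its need (2, 3, 1, 1) fits the free (3, 3, 2, 1) with zero slack on a requested resource.
Verifying each step:
  pool = (3, 3, 2, 1)
  P8: need (2, 3, 1, 1) fits (3, 3, 2, 1); releases (1, 3, 2, 1), pool now (4, 6, 4, 2)
  P4: need (3, 0, 3, 0) fits (4, 6, 4, 2); releases (0, 2, 2, 0), pool now (4, 8, 6, 2)
  P6: need (0, 4, 3, 1) fits (4, 8, 6, 2); releases (1, 0, 1, 2), pool now (5, 8, 7, 4)
  P2: need (5, 6, 4, 4) fits (5, 8, 7, 4); releases (0, 0, 0, 2), pool now (5, 8, 7, 6)
  P3: need (2, 8, 7, 6) fits (5, 8, 7, 6); releases (0, 0, 1, 1), pool now (5, 8, 8, 7)
  P1: need (4, 5, 8, 7) fits (5, 8, 8, 7); releases (2, 0, 0, 0), pool now (7, 8, 8, 7)
  P5: need (6, 7, 7, 7) fits (7, 8, 8, 7); releases (2, 1, 0, 0), pool now (9, 9, 8, 7)


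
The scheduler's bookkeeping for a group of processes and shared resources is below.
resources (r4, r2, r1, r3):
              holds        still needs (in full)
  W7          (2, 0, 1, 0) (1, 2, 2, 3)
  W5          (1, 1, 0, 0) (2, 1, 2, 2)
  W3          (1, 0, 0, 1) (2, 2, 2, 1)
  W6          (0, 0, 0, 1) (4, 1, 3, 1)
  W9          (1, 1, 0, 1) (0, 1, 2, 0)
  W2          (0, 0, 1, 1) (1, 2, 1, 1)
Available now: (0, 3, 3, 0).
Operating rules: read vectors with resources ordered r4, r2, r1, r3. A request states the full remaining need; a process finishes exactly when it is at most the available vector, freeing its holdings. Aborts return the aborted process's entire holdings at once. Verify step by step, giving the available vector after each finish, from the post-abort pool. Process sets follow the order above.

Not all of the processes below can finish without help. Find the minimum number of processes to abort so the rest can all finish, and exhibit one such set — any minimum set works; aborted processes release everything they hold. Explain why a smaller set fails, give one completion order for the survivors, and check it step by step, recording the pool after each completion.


Abort W5.
Key observation: W3 could never have finished before the abort; with (1, 1, 0, 0) returned by W5, it fits at step 3.
Minimality: the empty abort set fails — the state is deadlocked as it stands.
The survivors complete as W9, W2, W3, W7, W6. Check, step by step (starting from the post-abort pool):
  pool = (1, 4, 3, 0)
  W9 needs (0, 1, 2, 0) <= (1, 4, 3, 0) -> finishes; pool += (1, 1, 0, 1) = (2, 5, 3, 1)
  W2 needs (1, 2, 1, 1) <= (2, 5, 3, 1) -> finishes; pool += (0, 0, 1, 1) = (2, 5, 4, 2)
  W3 needs (2, 2, 2, 1) <= (2, 5, 4, 2) -> finishes; pool += (1, 0, 0, 1) = (3, 5, 4, 3)
  W7 needs (1, 2, 2, 3) <= (3, 5, 4, 3) -> finishes; pool += (2, 0, 1, 0) = (5, 5, 5, 3)
  W6 needs (4, 1, 3, 1) <= (5, 5, 5, 3) -> finishes; pool += (0, 0, 0, 1) = (5, 5, 5, 4)


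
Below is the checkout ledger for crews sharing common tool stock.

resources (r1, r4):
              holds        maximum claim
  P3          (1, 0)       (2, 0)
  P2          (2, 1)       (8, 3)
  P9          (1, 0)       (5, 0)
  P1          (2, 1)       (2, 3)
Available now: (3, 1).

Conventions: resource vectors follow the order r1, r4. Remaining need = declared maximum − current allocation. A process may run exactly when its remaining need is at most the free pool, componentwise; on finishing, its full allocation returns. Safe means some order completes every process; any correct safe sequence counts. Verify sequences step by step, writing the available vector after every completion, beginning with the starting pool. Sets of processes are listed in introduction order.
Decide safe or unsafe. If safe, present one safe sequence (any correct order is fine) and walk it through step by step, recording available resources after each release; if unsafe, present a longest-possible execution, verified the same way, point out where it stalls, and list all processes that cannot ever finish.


UNSAFE.
Key observation: once P3, P9 finish, the pool peaks at (5, 1) — and every remaining process still needs more r4 than that.
Going as far as possible: P3, P9; after that, nothing fits. Step-by-step check:
  pool = (3, 1)
  P3: need (1, 0) fits (3, 1); releases (1, 0), pool now (4, 1)
  P9: need (4, 0) fits (4, 1); releases (1, 0), pool now (5, 1)
  P2 cannot run: need (6, 2) vs free (5, 1) (insufficient r1 and r4)
  P1 cannot run: need (0, 2) vs free (5, 1) (insufficient r4)
Processes that can never finish: P2 and P1.


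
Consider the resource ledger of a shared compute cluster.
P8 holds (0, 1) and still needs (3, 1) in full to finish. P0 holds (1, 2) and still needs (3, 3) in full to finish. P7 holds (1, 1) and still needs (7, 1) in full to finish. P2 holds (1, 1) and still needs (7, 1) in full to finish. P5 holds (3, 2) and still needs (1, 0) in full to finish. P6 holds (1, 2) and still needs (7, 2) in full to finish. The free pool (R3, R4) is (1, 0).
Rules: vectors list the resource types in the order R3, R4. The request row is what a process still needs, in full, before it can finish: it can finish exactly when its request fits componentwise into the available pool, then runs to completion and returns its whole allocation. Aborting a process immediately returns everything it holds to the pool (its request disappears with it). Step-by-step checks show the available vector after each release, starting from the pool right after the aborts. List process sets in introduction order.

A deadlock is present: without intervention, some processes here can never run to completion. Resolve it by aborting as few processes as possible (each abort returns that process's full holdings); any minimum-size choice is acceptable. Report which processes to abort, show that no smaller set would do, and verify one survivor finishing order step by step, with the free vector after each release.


Abort P2 and P6.
Key observation: the returned (2, 3) from P2 and P6 is what brings P7 — unrunnable before, under any order — into play at step 4.
Why nothing smaller works — every single abort fails: P8 alone leaves P7 blocked (short on R3); P0 alone leaves P7 blocked (short on R3); P7 alone leaves P2 blocked (short on R3); P2 alone leaves P7 blocked (short on R3); P5 alone leaves P7 blocked (short on R3); P6 alone leaves P7 blocked (short on R3).
The survivors complete as P8, P5, P0, P7. Walking it through (starting from the post-abort pool):
  pool = (3, 3)
  run P8 (needs (3, 1), free (3, 3)); after release of (0, 1) the pool is (3, 4)
  run P5 (needs (1, 0), free (3, 4)); after release of (3, 2) the pool is (6, 6)
  run P0 (needs (3, 3), free (6, 6)); after release of (1, 2) the pool is (7, 8)
  run P7 (needs (7, 1), free (7, 8)); after release of (1, 1) the pool is (8, 9)


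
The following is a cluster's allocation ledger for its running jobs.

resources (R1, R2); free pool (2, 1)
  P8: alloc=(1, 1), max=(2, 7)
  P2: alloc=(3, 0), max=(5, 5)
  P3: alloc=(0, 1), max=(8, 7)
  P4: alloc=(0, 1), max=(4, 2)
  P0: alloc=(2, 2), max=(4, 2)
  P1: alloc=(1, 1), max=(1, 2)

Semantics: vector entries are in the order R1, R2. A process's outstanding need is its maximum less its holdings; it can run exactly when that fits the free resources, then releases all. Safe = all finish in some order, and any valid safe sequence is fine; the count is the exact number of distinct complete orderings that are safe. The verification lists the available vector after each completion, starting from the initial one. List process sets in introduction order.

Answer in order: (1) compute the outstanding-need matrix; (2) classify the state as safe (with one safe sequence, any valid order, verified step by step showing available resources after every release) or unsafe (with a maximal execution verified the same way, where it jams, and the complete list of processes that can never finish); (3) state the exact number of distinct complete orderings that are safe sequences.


(1) Need matrix, components ordered R1, R2:
  P8: (1, 6)
  P2: (2, 5)
  P3: (8, 6)
  P4: (4, 1)
  P0: (2, 0)
  P1: (0, 1)
(2) UNSAFE.
Key observation: even finishing P0, P4, P1, P2 leaves just (8, 5) free — too little R2 for any of the remaining processes.
The run P0, P4, P1, P2 cannot be extended any further. Step-by-step check:
  pool = (2, 1)
  P0 needs (2, 0) <= (2, 1) -> finishes; pool += (2, 2) = (4, 3)
  P4 needs (4, 1) <= (4, 3) -> finishes; pool += (0, 1) = (4, 4)
  P1 needs (0, 1) <= (4, 4) -> finishes; pool += (1, 1) = (5, 5)
  P2 needs (2, 5) <= (5, 5) -> finishes; pool += (3, 0) = (8, 5)
  P8 cannot run: need (1, 6) vs free (8, 5) (insufficient R2)
  P3 cannot run: need (8, 6) vs free (8, 5) (insufficient R2)
Permanently blocked: P8 and P3.
(3) The exact count: 0 of the possible complete orderings are safe sequences.


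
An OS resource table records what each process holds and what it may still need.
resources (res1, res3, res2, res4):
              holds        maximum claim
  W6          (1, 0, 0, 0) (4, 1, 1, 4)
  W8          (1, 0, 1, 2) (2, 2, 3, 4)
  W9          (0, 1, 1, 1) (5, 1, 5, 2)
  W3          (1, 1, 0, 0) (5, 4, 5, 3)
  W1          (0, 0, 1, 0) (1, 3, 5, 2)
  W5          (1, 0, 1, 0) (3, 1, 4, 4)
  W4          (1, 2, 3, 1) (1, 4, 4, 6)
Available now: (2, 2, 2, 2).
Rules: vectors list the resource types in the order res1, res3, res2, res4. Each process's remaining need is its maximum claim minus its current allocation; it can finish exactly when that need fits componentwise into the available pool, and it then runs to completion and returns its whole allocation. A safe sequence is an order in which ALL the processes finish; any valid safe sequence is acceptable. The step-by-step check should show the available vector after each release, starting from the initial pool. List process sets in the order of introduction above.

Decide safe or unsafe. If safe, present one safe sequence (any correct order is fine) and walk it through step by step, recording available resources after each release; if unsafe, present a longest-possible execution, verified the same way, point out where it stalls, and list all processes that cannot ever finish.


SAFE. One safe sequence: W8, W6, W5, W9, W3, W4, W1.
Key observation: reading the order forward, W8 is the first process whose need (1, 2, 2, 2) meets the free pool (2, 2, 2, 2) exactly on a resource it requests.
Check, step by step:
  pool = (2, 2, 2, 2)
  W8 needs (1, 2, 2, 2) <= (2, 2, 2, 2) -> finishes; pool += (1, 0, 1, 2) = (3, 2, 3, 4)
  W6 needs (3, 1, 1, 4) <= (3, 2, 3, 4) -> finishes; pool += (1, 0, 0, 0) = (4, 2, 3, 4)
  W5 needs (2, 1, 3, 4) <= (4, 2, 3, 4) -> finishes; pool += (1, 0, 1, 0) = (5, 2, 4, 4)
  W9 needs (5, 0, 4, 1) <= (5, 2, 4, 4) -> finishes; pool += (0, 1, 1, 1) = (5, 3, 5, 5)
  W3 needs (4, 3, 5, 3) <= (5, 3, 5, 5) -> finishes; pool += (1, 1, 0, 0) = (6, 4, 5, 5)
  W4 needs (0, 2, 1, 5) <= (6, 4, 5, 5) -> finishes; pool += (1, 2, 3, 1) = (7, 6, 8, 6)
  W1 needs (1, 3, 4, 2) <= (7, 6, 8, 6) -> finishes; pool += (0, 0, 1, 0) = (7, 6, 9, 6)


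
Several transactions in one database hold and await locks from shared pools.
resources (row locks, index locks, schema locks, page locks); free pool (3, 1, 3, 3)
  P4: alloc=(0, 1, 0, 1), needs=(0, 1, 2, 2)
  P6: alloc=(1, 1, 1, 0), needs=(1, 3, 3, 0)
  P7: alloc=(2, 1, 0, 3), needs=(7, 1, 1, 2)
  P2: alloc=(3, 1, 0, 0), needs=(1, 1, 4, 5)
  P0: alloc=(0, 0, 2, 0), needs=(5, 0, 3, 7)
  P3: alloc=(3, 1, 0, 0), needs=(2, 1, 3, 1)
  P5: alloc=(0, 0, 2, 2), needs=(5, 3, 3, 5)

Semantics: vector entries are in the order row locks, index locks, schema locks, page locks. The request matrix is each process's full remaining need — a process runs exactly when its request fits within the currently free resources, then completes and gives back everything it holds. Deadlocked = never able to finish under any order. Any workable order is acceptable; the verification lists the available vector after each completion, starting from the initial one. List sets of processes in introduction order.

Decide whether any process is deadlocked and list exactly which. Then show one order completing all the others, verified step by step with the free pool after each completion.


No process is deadlocked.
Key observation: P3 fits the free pool immediately, and its release cascades until everyone finishes.
A valid finishing order for the others: P3, P4, P6, P7, P5, P2, P0. Verifying each step:
  pool = (3, 1, 3, 3)
  run P3 (needs (2, 1, 3, 1), free (3, 1, 3, 3)); after release of (3, 1, 0, 0) the pool is (6, 2, 3, 3)
  run P4 (needs (0, 1, 2, 2), free (6, 2, 3, 3)); after release of (0, 1, 0, 1) the pool is (6, 3, 3, 4)
  run P6 (needs (1, 3, 3, 0), free (6, 3, 3, 4)); after release of (1, 1, 1, 0) the pool is (7, 4, 4, 4)
  run P7 (needs (7, 1, 1, 2), free (7, 4, 4, 4)); after release of (2, 1, 0, 3) the pool is (9, 5, 4, 7)
  run P5 (needs (5, 3, 3, 5), free (9, 5, 4, 7)); after release of (0, 0, 2, 2) the pool is (9, 5, 6, 9)
  run P2 (needs (1, 1, 4, 5), free (9, 5, 6, 9)); after release of (3, 1, 0, 0) the pool is (12, 6, 6, 9)
  run P0 (needs (5, 0, 3, 7), free (12, 6, 6, 9)); after release of (0, 0, 2, 0) the pool is (12, 6, 8, 9)


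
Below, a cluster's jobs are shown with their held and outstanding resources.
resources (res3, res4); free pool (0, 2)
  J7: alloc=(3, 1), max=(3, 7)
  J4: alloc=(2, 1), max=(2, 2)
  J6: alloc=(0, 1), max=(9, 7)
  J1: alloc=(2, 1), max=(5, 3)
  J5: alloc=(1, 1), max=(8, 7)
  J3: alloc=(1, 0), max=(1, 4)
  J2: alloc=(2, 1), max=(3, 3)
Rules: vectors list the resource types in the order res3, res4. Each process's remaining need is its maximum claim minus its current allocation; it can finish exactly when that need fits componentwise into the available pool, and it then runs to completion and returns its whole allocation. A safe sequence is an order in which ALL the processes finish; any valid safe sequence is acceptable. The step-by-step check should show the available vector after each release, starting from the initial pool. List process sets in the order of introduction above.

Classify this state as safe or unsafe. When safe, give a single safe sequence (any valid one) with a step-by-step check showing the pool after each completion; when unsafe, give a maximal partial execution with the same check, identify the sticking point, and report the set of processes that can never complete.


The state is UNSAFE.
Key observation: after J4, J2, J1, J3 complete, (7, 5) is the best the pool ever gets, yet each leftover process wants more res4.
Going as far as possible: J4, J2, J1, J3; after that, nothing fits. Step-by-step check:
  pool = (0, 2)
  run J4 (needs (0, 1), free (0, 2)); after release of (2, 1) the pool is (2, 3)
  run J2 (needs (1, 2), free (2, 3)); after release of (2, 1) the pool is (4, 4)
  run J1 (needs (3, 2), free (4, 4)); after release of (2, 1) the pool is (6, 5)
  run J3 (needs (0, 4), free (6, 5)); after release of (1, 0) the pool is (7, 5)
  J7 cannot run: need (0, 6) vs free (7, 5) (insufficient res4)
  J6 cannot run: need (9, 6) vs free (7, 5) (insufficient res3 and res4)
  J5 cannot run: need (7, 6) vs free (7, 5) (insufficient res4)
Processes that can never finish: J7, J6 and J5.


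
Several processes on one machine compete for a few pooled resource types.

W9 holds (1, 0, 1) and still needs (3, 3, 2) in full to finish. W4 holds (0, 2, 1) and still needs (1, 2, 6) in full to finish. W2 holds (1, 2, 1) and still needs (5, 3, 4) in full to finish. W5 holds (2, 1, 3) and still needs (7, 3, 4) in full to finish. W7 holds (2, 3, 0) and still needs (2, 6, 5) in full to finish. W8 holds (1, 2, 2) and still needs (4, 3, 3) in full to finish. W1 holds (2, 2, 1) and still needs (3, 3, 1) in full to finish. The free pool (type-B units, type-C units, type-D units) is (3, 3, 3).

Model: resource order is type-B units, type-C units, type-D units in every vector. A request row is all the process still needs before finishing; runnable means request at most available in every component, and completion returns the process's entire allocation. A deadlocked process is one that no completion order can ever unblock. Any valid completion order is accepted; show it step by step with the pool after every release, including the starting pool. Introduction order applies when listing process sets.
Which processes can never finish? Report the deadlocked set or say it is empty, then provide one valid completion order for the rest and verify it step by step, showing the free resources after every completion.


No process is deadlocked.
Key observation: there is always a runnable process — W9 first — so the state unwinds completely.
A valid finishing order for the others: W9, W1, W2, W8, W7, W5, W4. Check, step by step:
  pool = (3, 3, 3)
  W9: need (3, 3, 2) fits (3, 3, 3); releases (1, 0, 1), pool now (4, 3, 4)
  W1: need (3, 3, 1) fits (4, 3, 4); releases (2, 2, 1), pool now (6, 5, 5)
  W2: need (5, 3, 4) fits (6, 5, 5); releases (1, 2, 1), pool now (7, 7, 6)
  W8: need (4, 3, 3) fits (7, 7, 6); releases (1, 2, 2), pool now (8, 9, 8)
  W7: need (2, 6, 5) fits (8, 9, 8); releases (2, 3, 0), pool now (10, 12, 8)
  W5: need (7, 3, 4) fits (10, 12, 8); releases (2, 1, 3), pool now (12, 13, 11)
  W4: need (1, 2, 6) fits (12, 13, 11); releases (0, 2, 1), pool now (12, 15, 12)


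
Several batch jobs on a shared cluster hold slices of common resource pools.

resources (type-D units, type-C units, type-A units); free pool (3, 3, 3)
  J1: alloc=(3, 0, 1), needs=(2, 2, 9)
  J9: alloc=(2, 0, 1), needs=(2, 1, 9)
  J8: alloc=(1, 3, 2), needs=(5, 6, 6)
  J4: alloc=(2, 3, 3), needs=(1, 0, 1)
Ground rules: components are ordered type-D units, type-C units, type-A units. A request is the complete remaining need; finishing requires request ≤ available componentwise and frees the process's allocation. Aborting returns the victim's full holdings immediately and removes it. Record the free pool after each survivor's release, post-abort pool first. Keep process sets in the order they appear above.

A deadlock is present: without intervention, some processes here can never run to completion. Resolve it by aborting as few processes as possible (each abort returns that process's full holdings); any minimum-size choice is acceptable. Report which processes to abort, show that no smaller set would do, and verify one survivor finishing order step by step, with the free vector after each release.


The answer: abort J9.
Key observation: J1 had no path to completion before; after the abort of J9 ((2, 0, 1) returned), step 3 is where it fits.
Minimality: the empty abort set fails — the state is deadlocked as it stands.
One survivor order: J4, J8, J1. Verifying each step (post-abort pool first):
  pool = (5, 3, 4)
  run J4 (needs (1, 0, 1), free (5, 3, 4)); after release of (2, 3, 3) the pool is (7, 6, 7)
  run J8 (needs (5, 6, 6), free (7, 6, 7)); after release of (1, 3, 2) the pool is (8, 9, 9)
  run J1 (needs (2, 2, 9), free (8, 9, 9)); after release of (3, 0, 1) the pool is (11, 9, 10)


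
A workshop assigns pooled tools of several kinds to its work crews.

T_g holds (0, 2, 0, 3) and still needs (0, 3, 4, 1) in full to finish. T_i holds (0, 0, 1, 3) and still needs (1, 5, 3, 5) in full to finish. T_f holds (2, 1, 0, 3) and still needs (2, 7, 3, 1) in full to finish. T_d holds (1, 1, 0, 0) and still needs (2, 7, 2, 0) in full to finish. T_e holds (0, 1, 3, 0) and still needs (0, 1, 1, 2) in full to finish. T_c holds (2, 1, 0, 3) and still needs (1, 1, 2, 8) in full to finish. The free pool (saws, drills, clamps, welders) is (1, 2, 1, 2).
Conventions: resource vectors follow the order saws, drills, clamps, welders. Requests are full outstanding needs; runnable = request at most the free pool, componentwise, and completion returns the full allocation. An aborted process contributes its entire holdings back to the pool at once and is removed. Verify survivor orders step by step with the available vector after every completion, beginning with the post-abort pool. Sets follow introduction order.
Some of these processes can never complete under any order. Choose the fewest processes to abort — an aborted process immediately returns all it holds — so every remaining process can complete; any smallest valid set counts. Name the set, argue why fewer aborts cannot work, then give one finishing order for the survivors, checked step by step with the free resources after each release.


The answer: abort T_d.
Key observation: T_f had no path to completion before; after the abort of T_d ((1, 1, 0, 0) returned), step 5 is where it fits.
Why nothing smaller works: aborting no one leaves the state deadlocked as given.
One survivor order: T_e, T_g, T_i, T_c, T_f. Walking it through (post-abort pool first):
  pool = (2, 3, 1, 2)
  run T_e (needs (0, 1, 1, 2), free (2, 3, 1, 2)); after release of (0, 1, 3, 0) the pool is (2, 4, 4, 2)
  run T_g (needs (0, 3, 4, 1), free (2, 4, 4, 2)); after release of (0, 2, 0, 3) the pool is (2, 6, 4, 5)
  run T_i (needs (1, 5, 3, 5), free (2, 6, 4, 5)); after release of (0, 0, 1, 3) the pool is (2, 6, 5, 8)
  run T_c (needs (1, 1, 2, 8), free (2, 6, 5, 8)); after release of (2, 1, 0, 3) the pool is (4, 7, 5, 11)
  run T_f (needs (2, 7, 3, 1), free (4, 7, 5, 11)); after release of (2, 1, 0, 3) the pool is (6, 8, 5, 14)


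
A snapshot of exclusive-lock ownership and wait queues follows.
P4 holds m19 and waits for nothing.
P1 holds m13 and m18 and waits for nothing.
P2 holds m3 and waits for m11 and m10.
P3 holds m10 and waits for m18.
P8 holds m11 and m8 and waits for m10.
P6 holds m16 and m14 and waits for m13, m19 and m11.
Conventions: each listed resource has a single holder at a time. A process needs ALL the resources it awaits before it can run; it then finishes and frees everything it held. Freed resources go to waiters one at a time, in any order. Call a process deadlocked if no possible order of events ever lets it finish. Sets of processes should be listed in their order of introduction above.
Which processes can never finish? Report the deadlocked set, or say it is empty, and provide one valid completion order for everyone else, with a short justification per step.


The deadlocked set is empty.
Key observation: there is no circular wait here — follow any chain and it reaches a process that is free to run now.
One completion order for the rest: P1, P3, P8, P2, P4, P6.
Check, step by step:
  P1: no waits; runs immediately, freeing m13 and m18
  P3 waits on m18 — all released -> runs and releases m10
  P8 waits on m10 — all released -> runs and releases m11 and m8
  P2 waits on m11 and m10 — all released -> runs and releases m3
  P4: no waits; runs immediately, freeing m19
  P6 waits on m13, m19 and m11 — all released -> runs and releases m16 and m14


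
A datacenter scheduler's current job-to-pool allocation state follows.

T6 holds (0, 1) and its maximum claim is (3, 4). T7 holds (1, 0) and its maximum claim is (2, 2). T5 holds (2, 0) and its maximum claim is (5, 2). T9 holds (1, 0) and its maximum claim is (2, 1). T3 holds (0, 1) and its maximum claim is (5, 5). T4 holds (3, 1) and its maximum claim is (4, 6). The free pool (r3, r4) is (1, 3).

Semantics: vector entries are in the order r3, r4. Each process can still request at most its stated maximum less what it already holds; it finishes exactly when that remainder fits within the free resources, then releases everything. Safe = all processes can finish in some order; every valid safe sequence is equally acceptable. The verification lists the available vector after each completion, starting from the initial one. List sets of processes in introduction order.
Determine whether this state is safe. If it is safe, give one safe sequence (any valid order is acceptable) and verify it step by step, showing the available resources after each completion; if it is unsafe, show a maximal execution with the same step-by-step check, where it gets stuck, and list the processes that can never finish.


SAFE — a valid safe sequence is T9, T7, T5, T6, T3, T4.
Key observation: the first exact fit in this order is T9 — it needs (1, 1) with (1, 3) free, meeting a requested resource to the last unit.
Step-by-step check:
  pool = (1, 3)
  T9: need (1, 1) fits (1, 3); releases (1, 0), pool now (2, 3)
  T7: need (1, 2) fits (2, 3); releases (1, 0), pool now (3, 3)
  T5: need (3, 2) fits (3, 3); releases (2, 0), pool now (5, 3)
  T6: need (3, 3) fits (5, 3); releases (0, 1), pool now (5, 4)
  T3: need (5, 4) fits (5, 4); releases (0, 1), pool now (5, 5)
  T4: need (1, 5) fits (5, 5); releases (3, 1), pool now (8, 6)


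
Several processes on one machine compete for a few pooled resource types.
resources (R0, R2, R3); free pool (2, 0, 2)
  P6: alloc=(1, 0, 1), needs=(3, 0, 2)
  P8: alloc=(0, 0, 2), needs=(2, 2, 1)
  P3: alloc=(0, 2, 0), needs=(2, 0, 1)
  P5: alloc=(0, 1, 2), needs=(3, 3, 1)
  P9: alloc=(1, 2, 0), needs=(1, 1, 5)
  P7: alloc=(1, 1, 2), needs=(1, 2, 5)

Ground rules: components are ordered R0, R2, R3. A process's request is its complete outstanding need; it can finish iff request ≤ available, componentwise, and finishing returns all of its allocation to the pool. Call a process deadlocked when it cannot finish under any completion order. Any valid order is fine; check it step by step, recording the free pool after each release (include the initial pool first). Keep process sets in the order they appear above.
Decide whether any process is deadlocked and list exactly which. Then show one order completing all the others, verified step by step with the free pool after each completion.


The deadlocked set is P6, P5, P9 and P7.
Key observation: after P3, P8 the pool peaks at (2, 2, 4), and each blocked process is short somewhere: P6 on R0; P5 on R0, R2; P9 on R3; P7 on R3.
A valid finishing order for the others: P3, P8. Check, step by step:
  pool = (2, 0, 2)
  P3: need (2, 0, 1) fits (2, 0, 2); releases (0, 2, 0), pool now (2, 2, 2)
  P8: need (2, 2, 1) fits (2, 2, 2); releases (0, 0, 2), pool now (2, 2, 4)
The blocked processes can never fit:
  P6 still needs (3, 0, 2) but only (2, 2, 4) is free — short on R0
  P5 still needs (3, 3, 1) but only (2, 2, 4) is free — short on R0 and R2
  P9 still needs (1, 1, 5) but only (2, 2, 4) is free — short on R3
  P7 still needs (1, 2, 5) but only (2, 2, 4) is free — short on R3


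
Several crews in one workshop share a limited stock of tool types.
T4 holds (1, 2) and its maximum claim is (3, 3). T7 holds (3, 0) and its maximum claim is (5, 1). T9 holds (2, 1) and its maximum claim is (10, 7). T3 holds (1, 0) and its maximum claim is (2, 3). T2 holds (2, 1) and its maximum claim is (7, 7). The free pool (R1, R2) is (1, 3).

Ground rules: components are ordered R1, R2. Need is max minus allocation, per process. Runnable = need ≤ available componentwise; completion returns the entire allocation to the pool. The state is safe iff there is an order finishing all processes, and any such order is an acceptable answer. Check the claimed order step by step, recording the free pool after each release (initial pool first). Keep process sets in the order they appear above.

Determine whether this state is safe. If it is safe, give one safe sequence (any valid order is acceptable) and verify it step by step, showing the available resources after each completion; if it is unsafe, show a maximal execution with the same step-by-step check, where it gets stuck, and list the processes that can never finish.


UNSAFE — no complete ordering exists.
Key observation: after T3, T4, T7 complete, (6, 5) is the best the pool ever gets, yet each leftover process wants more R2.
A maximal execution: T3, T4, T7 — then nothing else fits. Step-by-step check:
  pool = (1, 3)
  run T3 (needs (1, 3), free (1, 3)); after release of (1, 0) the pool is (2, 3)
  run T4 (needs (2, 1), free (2, 3)); after release of (1, 2) the pool is (3, 5)
  run T7 (needs (2, 1), free (3, 5)); after release of (3, 0) the pool is (6, 5)
  T9 cannot run: need (8, 6) vs free (6, 5) (insufficient R1 and R2)
  T2 cannot run: need (5, 6) vs free (6, 5) (insufficient R2)
Permanently blocked: T9 and T2.


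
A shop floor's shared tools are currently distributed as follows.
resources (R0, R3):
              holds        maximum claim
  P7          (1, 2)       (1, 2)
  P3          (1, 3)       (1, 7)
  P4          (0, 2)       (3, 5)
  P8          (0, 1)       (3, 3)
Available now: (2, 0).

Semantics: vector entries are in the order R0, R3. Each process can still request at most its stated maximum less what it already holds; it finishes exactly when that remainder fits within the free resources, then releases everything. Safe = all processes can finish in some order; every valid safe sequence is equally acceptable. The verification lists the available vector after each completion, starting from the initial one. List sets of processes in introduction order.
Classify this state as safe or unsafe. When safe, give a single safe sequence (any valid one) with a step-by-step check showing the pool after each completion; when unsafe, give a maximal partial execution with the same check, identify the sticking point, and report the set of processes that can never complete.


SAFE. One safe sequence: P7, P8, P4, P3.
Key observation: the order's first zero-slack moment is P8 ((3, 2) needed, (3, 2) free — a requested resource with nothing to spare).
Step-by-step check:
  pool = (2, 0)
  P7: need (0, 0) fits (2, 0); releases (1, 2), pool now (3, 2)
  P8: need (3, 2) fits (3, 2); releases (0, 1), pool now (3, 3)
  P4: need (3, 3) fits (3, 3); releases (0, 2), pool now (3, 5)
  P3: need (0, 4) fits (3, 5); releases (1, 3), pool now (4, 8)


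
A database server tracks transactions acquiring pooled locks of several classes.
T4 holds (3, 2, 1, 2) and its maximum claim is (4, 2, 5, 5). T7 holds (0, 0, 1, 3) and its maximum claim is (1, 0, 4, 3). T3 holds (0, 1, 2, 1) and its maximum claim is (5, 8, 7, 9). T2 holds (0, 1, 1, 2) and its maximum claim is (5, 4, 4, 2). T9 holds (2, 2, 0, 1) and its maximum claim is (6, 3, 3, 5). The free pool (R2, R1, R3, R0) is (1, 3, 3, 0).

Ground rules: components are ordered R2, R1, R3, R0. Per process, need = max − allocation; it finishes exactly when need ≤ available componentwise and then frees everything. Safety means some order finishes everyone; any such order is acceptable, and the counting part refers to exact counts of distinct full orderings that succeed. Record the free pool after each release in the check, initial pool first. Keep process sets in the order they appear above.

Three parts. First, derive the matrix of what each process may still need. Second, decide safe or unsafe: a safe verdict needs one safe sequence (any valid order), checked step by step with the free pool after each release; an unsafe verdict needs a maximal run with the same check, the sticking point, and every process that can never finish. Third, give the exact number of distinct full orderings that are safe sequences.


(1) Remaining need (order R2, R1, R3, R0):
  T4: (1, 0, 4, 3)
  T7: (1, 0, 3, 0)
  T3: (5, 7, 5, 8)
  T2: (5, 3, 3, 0)
  T9: (4, 1, 3, 4)
(2) SAFE, for example via the order T7, T4, T9, T2, T3.
Key observation: reading the order forward, T7 is the first process whose need (1, 0, 3, 0) meets the free pool (1, 3, 3, 0) exactly on a resource it requests.
Verifying each step:
  pool = (1, 3, 3, 0)
  T7 needs (1, 0, 3, 0) <= (1, 3, 3, 0) -> finishes; pool += (0, 0, 1, 3) = (1, 3, 4, 3)
  T4 needs (1, 0, 4, 3) <= (1, 3, 4, 3) -> finishes; pool += (3, 2, 1, 2) = (4, 5, 5, 5)
  T9 needs (4, 1, 3, 4) <= (4, 5, 5, 5) -> finishes; pool += (2, 2, 0, 1) = (6, 7, 5, 6)
  T2 needs (5, 3, 3, 0) <= (6, 7, 5, 6) -> finishes; pool += (0, 1, 1, 2) = (6, 8, 6, 8)
  T3 needs (5, 7, 5, 8) <= (6, 8, 6, 8) -> finishes; pool += (0, 1, 2, 1) = (6, 9, 8, 9)
(3) Exactly 1 of the possible complete orderings is a safe sequence.


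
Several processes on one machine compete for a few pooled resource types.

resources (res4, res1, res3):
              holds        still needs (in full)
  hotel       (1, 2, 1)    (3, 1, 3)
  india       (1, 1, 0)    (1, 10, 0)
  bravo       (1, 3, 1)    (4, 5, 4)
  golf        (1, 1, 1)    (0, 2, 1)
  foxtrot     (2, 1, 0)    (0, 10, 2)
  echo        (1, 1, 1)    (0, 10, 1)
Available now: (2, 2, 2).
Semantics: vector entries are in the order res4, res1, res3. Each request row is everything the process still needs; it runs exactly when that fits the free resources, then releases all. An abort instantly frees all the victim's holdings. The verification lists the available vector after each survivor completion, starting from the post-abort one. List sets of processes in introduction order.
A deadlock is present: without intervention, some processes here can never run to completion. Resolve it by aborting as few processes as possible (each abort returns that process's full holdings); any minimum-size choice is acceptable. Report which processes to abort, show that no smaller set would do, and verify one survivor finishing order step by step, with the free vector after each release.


Abort foxtrot and echo.
Key observation: before aborting foxtrot and echo, india was permanently blocked — no order could ever run it; afterwards it completes at step 4.
Why nothing smaller works — every single abort fails: hotel alone leaves india blocked (short on res1); india alone leaves foxtrot blocked (short on res1); bravo alone leaves india blocked (short on res1); golf alone leaves india blocked (short on res1); foxtrot alone leaves india blocked (short on res1); echo alone leaves india blocked (short on res1).
The survivors complete as hotel, bravo, golf, india. Verifying each step (starting from the post-abort pool):
  pool = (5, 4, 3)
  run hotel (needs (3, 1, 3), free (5, 4, 3)); after release of (1, 2, 1) the pool is (6, 6, 4)
  run bravo (needs (4, 5, 4), free (6, 6, 4)); after release of (1, 3, 1) the pool is (7, 9, 5)
  run golf (needs (0, 2, 1), free (7, 9, 5)); after release of (1, 1, 1) the pool is (8, 10, 6)
  run india (needs (1, 10, 0), free (8, 10, 6)); after release of (1, 1, 0) the pool is (9, 11, 6)


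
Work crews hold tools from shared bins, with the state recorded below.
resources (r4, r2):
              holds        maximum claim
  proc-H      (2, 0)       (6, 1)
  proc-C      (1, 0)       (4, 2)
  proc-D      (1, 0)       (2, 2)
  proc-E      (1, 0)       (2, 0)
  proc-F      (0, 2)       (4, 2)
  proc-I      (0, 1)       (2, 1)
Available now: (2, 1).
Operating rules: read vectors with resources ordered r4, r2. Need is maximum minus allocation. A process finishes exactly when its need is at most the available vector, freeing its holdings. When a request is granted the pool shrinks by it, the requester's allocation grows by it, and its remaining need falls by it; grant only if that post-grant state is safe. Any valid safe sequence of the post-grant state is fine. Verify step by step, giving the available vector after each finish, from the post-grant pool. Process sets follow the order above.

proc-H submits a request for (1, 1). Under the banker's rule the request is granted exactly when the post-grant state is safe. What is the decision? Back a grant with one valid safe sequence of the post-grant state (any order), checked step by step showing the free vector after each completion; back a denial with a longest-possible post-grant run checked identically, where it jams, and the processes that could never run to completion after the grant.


DENY: after the grant no complete ordering would exist.
Key observation: after proc-E, proc-I the pool peaks at (2, 1), and each blocked process is short somewhere: proc-H on r4; proc-C on r4, r2; proc-D on r2; proc-F on r4.
On the post-grant state, proc-E, proc-I is a maximal run — nothing extends it. Step-by-step check:
  pool = (1, 0)
  proc-E: need (1, 0) fits (1, 0); releases (1, 0), pool now (2, 0)
  proc-I: need (2, 0) fits (2, 0); releases (0, 1), pool now (2, 1)
  proc-H cannot run: need (3, 0) vs free (2, 1) (insufficient r4)
  proc-C cannot run: need (3, 2) vs free (2, 1) (insufficient r4 and r2)
  proc-D cannot run: need (1, 2) vs free (2, 1) (insufficient r2)
  proc-F cannot run: need (4, 0) vs free (2, 1) (insufficient r4)
Post-grant, the permanently blocked set is proc-H, proc-C, proc-D and proc-F.
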